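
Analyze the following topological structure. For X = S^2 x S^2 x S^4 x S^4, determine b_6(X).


Each S^d has Poincare polynomial 1 + t^d.
The product S^2 x S^2 x S^4 x S^4 has Poincare polynomial prod(1+t^d_i).
Expanding: b_0=1, b_2=2, b_4=3, b_6=4, b_8=3, b_10=2, b_12=1.
b_6 = 4

4


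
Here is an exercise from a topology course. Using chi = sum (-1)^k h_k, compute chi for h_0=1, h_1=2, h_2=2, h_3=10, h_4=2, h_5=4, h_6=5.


Handles of index k contribute (-1)^k to chi (same as CW cells).
chi = (1) + (-2) + (2) + (-10) + (2) + (-4) + (5) = -6

-6


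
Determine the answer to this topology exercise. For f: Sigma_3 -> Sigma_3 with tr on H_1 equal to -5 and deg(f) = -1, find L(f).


L(f) = tr(f_0*) - tr(f_1*) + tr(f_2*).
= 1 - (-5) + (-1)
= 5

5


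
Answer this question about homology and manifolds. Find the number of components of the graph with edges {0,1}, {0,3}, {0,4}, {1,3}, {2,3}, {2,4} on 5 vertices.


Run DFS/union-find over 5 vertices.
V = 5, E = 6.
Number of components = 1

1


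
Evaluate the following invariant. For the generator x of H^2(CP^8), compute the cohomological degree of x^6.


|x| = 2 in H^*(CP^n).
|x^6| = 6 * |x| = 6 * 2 = 12

12


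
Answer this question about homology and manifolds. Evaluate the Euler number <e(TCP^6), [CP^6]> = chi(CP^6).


For any closed oriented manifold, <e(TM),[M]> = chi(M).
chi(CP^6) = 6+1 = 7

7


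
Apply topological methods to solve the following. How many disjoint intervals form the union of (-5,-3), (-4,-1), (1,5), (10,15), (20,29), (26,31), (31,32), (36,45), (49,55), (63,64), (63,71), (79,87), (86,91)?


Sort and merge overlapping open intervals.
Merged: (-5,-1), (1,5), (10,15), (20,31), (31,32), (36,45), (49,55), (63,71), (79,91).
Number of components = 9

9


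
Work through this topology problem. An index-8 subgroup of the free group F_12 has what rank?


Nielsen-Schreier: an index-n subgroup of F_r is free of rank 1 + n(r-1).
Equivalently: chi(cover) = n*chi(base); chi(vee_r S^1) = 1 - 12 = -11.
chi(E) = 8*(-11) = -88; rank = 1 - chi(E) = 1 - (-88) = 89.
rank = 1 + 8*(12-1) = 1 + 88 = 89

89


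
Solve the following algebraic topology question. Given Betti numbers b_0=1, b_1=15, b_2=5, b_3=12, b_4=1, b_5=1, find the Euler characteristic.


chi = sum_k (-1)^k b_k.
= (1) + (-15) + (5) + (-12) + (1) + (-1)
= -21

-21


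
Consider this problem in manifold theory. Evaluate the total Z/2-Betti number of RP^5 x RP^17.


dim H^*(RP^n; Z/2) = n+1 (one Z/2 in each degree 0..n).
Total Betti number is multiplicative.
Total = (5+1) * (17+1) = 6 * 18 = 108

108


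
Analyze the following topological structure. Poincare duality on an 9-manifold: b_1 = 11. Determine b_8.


Poincare duality for closed orientable n-manifolds: b_k = b_{n-k}.
Here n = 9, so b_8 = b_1 = 11

11


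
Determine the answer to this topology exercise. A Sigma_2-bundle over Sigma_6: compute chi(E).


For a fiber bundle F -> E -> B (with CW structure): chi(E) = chi(B) * chi(F).
chi(Sigma_6) = -10, chi(Sigma_2) = -2.
chi(E) = (-10) * (-2) = 20

20


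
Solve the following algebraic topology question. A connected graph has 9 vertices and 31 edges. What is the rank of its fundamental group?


For a connected graph: rank(pi_1) = b_1 = E - V + 1 = 1 - chi.
chi = V - E = 9 - 31 = -22.
rank = 1 - (-22) = 31 - 9 + 1 = 23

23


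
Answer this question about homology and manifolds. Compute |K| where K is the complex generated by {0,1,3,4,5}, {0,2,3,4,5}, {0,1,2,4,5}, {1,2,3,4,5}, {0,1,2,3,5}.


Each maximal simplex on m vertices has 2^m - 1 nonempty faces.
Take the union (dedupe shared faces).
Total distinct faces = 61

61


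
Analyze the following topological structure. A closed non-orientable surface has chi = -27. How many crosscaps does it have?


chi = 2 - k for closed non-orientable surfaces with k crosscaps.
-27 = 2 - k
k = 2 - (-27) = 29

29


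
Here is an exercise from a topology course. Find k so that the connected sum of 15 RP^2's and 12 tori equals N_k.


Since a >= 1, the sum is non-orientable; each T^2 can be replaced by RP^2 # RP^2 (since T^2#RP^2 = 3RP^2).
Total crosscaps k = 15 + 2*12 = 39.
Check via chi: chi = 15*1 + 12*0 - (15+12-1)*2 = -37 = 2 - k = -37. Consistent.

39


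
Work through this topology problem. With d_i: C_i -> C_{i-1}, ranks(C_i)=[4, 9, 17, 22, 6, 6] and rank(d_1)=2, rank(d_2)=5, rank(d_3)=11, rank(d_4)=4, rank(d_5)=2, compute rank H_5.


rank H_k = rank(ker d_k) - rank(im d_{k+1}).
rank(ker d_5) = rank(C_5) - rank(d_5) = 6 - 2 = 4.
rank(im d_{5+1}) = 0.
rank H_5 = 4 - 0 = 4

4


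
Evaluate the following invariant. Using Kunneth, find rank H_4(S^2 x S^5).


Each S^d has Poincare polynomial 1 + t^d.
The product S^2 x S^5 has Poincare polynomial prod(1+t^d_i).
Expanding: b_0=1, b_2=1, b_5=1, b_7=1.
b_4 = 0

0


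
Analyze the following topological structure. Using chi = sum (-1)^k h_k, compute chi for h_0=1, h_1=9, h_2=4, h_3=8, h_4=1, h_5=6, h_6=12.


Handles of index k contribute (-1)^k to chi (same as CW cells).
chi = (1) + (-9) + (4) + (-8) + (1) + (-6) + (12) = -5

-5


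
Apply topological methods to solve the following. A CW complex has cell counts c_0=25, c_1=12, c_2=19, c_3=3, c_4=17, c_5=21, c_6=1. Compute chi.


chi = sum_k (-1)^k c_k.
= (-1)^0*25 + (-1)^1*12 + (-1)^2*19 + (-1)^3*3 + (-1)^4*17 + (-1)^5*21 + (-1)^6*1
= (25) + (-12) + (19) + (-3) + (17) + (-21) + (1)
= 26

26


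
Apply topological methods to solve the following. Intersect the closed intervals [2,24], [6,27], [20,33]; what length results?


Intersection = [max(a_i), min(b_i)] = [20, 24].
Length = 24 - 20 = 4

4


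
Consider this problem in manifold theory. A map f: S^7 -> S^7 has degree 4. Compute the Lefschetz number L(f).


On S^7: L(f) = tr(f_0*) + (-1)^7 tr(f_7*) = 1 + (-1)^7 * deg(f).
L(f) = 1 + (-1)^7 * 4 = 1 + -4 = -3

-3


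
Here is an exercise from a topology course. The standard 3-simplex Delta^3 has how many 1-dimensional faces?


Delta^3 has 3+1 vertices. A 1-face is a choice of 1+1 vertices.
f_1 = C(3+1, 1+1) = C(4,2) = 6

6


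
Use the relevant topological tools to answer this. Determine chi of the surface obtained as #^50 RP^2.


For a non-orientable closed surface with k crosscaps: chi = 2 - k.
Here k = 50.
chi = 2 - 50 = -48

-48


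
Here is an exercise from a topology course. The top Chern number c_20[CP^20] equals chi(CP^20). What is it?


For any closed oriented manifold, <e(TM),[M]> = chi(M).
chi(CP^20) = 20+1 = 21

21


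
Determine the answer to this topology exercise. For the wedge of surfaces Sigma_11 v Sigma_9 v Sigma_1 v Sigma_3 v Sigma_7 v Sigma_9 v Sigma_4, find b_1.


For a wedge X v Y: reduced H_k(X v Y) = H_k(X) + H_k(Y).
Each Sigma_g contributes b_1 = 2g.
b_1 = 22 + 18 + 2 + 6 + 14 + 18 + 8 = 88

88


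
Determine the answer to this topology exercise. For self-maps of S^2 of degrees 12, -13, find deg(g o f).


Degree is multiplicative under composition: deg(g o f) = deg(g) * deg(f).
= -13 * 12 = -156

-156


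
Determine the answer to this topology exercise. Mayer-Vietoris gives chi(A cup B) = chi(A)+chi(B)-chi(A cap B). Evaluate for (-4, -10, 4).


chi(A cup B) = chi(A) + chi(B) - chi(A cap B)
= -4 + (-10) - (4)
= -18

-18


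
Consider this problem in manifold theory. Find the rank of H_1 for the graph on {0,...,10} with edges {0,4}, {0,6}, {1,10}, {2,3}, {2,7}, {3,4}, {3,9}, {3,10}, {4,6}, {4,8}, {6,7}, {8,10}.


b_1 = E - V + (number of components).
E = 12, V = 11, components = 2.
b_1 = 12 - 11 + 2 = 3

3


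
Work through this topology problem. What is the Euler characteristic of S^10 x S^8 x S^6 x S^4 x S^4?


chi is multiplicative: chi(X x Y) = chi(X) chi(Y).
Each even-dim sphere has chi = 2. There are 5 factors.
chi = 2^5 = 32

32


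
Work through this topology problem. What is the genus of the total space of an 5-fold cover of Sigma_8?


For an n-sheeted cover: chi(E) = n * chi(B).
chi(Sigma_8) = 2 - 2*8 = -14.
chi(E) = 5 * (-14) = -70.
genus(E) = (2 - chi(E))/2 = (2 - (-70))/2 = 72/2 = 36

36


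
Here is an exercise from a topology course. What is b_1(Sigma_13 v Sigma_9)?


For a wedge: H_1(A v B) = H_1(A) + H_1(B).
b_1(Sigma_13) = 26, b_1(Sigma_9) = 18.
b_1 = 26 + 18 = 44

44


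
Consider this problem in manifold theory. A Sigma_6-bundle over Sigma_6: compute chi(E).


For a fiber bundle F -> E -> B (with CW structure): chi(E) = chi(B) * chi(F).
chi(Sigma_6) = -10, chi(Sigma_6) = -10.
chi(E) = (-10) * (-10) = 100

100


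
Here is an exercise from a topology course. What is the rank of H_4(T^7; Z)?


By the Kunneth formula, b_k(T^n) = C(n,k).
b_4(T^7) = C(7,4).
C(7,4) = 7!/(4!*3!) = 35

35


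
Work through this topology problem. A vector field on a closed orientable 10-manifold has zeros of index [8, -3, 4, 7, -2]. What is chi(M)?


Poincare-Hopf: chi(M) = sum of indices of zeros.
chi = (8) + (-3) + (4) + (7) + (-2) = 14

14


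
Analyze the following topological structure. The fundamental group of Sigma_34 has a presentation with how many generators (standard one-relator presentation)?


Standard presentation: pi_1(Sigma_g) = <a_1,b_1,...,a_g,b_g | [a_1,b_1]...[a_g,b_g] = 1>.
Number of generators = 2g = 2*34 = 68

68


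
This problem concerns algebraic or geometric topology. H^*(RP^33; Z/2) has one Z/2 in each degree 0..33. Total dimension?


H^k(RP^33; Z/2) = Z/2 for each 0 <= k <= 33.
Total dimension = 33 + 1 = 34

34


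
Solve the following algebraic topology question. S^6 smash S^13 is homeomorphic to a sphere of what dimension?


S^m ^ S^n = S^{m+n}.
k = 6 + 13 = 19

19


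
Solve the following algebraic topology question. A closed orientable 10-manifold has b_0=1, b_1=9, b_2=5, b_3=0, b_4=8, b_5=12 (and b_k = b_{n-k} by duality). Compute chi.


By Poincare duality b_k = b_{10-k}, so full Betti numbers: b_0=1, b_1=9, b_2=5, b_3=0, b_4=8, b_5=12, b_6=8, b_7=0, b_8=5, b_9=9, b_10=1.
chi = sum (-1)^k b_k = -2

-2


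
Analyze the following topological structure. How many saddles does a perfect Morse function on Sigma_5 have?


A perfect Morse function has m_k = b_k.
For Sigma_5: b_0=1, b_1=2g=10, b_2=1.
Saddles m_1 = 2g = 10

10


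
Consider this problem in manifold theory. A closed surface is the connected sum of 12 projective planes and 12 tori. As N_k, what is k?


Since a >= 1, the sum is non-orientable; each T^2 can be replaced by RP^2 # RP^2 (since T^2#RP^2 = 3RP^2).
Total crosscaps k = 12 + 2*12 = 36.
Check via chi: chi = 12*1 + 12*0 - (12+12-1)*2 = -34 = 2 - k = -34. Consistent.

36


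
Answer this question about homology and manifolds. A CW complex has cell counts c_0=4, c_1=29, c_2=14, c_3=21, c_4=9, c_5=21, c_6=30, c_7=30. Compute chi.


chi = sum_k (-1)^k c_k.
= (-1)^0*4 + (-1)^1*29 + (-1)^2*14 + (-1)^3*21 + (-1)^4*9 + (-1)^5*21 + (-1)^6*30 + (-1)^7*30
= (4) + (-29) + (14) + (-21) + (9) + (-21) + (30) + (-30)
= -44

-44


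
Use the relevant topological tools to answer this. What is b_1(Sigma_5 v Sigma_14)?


For a wedge: H_1(A v B) = H_1(A) + H_1(B).
b_1(Sigma_5) = 10, b_1(Sigma_14) = 28.
b_1 = 10 + 28 = 38

38


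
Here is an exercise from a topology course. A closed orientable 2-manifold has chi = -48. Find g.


chi = 2 - 2g for closed orientable surfaces.
-48 = 2 - 2g
2g = 2 - (-48) = 50
g = 25

25


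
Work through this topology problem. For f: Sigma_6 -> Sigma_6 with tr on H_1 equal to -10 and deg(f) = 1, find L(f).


L(f) = tr(f_0*) - tr(f_1*) + tr(f_2*).
= 1 - (-10) + (1)
= 12

12


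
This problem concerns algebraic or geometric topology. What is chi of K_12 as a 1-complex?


K_12: V = 12, E = C(12,2) = 66.
chi = V - E = 12 - 66 = -54

-54


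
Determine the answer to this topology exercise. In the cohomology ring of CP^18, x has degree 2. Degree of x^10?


|x| = 2 in H^*(CP^n).
|x^10| = 10 * |x| = 10 * 2 = 20

20


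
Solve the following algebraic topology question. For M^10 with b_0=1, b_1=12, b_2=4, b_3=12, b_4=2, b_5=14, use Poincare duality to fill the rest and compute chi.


By Poincare duality b_k = b_{10-k}, so full Betti numbers: b_0=1, b_1=12, b_2=4, b_3=12, b_4=2, b_5=14, b_6=2, b_7=12, b_8=4, b_9=12, b_10=1.
chi = sum (-1)^k b_k = -48

-48


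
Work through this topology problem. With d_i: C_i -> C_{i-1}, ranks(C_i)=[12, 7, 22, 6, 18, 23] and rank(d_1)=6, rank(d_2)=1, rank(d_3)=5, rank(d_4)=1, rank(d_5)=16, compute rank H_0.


rank H_k = rank(ker d_k) - rank(im d_{k+1}).
rank(ker d_0) = rank(C_0) - rank(d_0) = 12 - 0 = 12.
rank(im d_{0+1}) = 6.
rank H_0 = 12 - 6 = 6

6


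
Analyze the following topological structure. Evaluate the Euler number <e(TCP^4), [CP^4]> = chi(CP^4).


For any closed oriented manifold, <e(TM),[M]> = chi(M).
chi(CP^4) = 4+1 = 5

5


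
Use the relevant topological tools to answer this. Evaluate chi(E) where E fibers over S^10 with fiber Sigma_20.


chi(S^10) = 2 (n even), chi(Sigma_20) = 2 - 2*20 = -38.
chi(E) = 2 * (-38) = -76

-76


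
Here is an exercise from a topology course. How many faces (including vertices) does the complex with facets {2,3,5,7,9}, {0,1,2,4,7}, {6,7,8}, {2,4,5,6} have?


Each maximal simplex on m vertices has 2^m - 1 nonempty faces.
Take the union (dedupe shared faces).
Total distinct faces = 74

74


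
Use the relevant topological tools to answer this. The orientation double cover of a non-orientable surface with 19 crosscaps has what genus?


chi(N_19) = 2 - 19 = -17.
Double cover: chi(Sigma_g) = 2 * chi(N_19) = 2*(-17) = -34.
2 - 2g = -34, so g = (2 - (-34))/2 = 36/2 = 18

18


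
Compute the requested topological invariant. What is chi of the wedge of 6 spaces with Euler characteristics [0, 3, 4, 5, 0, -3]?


chi(A v B) = chi(A) + chi(B) - 1 (one point identified).
For 6 spaces: chi = (sum chi_i) - (6 - 1).
sum = 9; chi = 9 - 5 = 4

4


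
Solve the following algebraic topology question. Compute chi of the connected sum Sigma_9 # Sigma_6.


chi(Sigma_9) = 2 - 2*9 = -16
chi(Sigma_6) = 2 - 2*6 = -10
For surfaces: chi(A#B) = chi(A) + chi(B) - 2.
chi = -16 + -10 - 2 = -28

-28


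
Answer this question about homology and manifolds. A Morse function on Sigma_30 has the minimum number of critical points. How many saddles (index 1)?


A perfect Morse function has m_k = b_k.
For Sigma_30: b_0=1, b_1=2g=60, b_2=1.
Saddles m_1 = 2g = 60

60


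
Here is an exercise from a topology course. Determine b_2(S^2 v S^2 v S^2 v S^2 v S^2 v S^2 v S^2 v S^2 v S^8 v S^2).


For a wedge of spheres, H_k (k>0) is free on one generator per sphere of dimension k.
Spheres of dimension 2: count = 9.
b_2 = 9

9


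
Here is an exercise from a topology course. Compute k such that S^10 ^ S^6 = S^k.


S^m ^ S^n = S^{m+n}.
k = 10 + 6 = 16

16


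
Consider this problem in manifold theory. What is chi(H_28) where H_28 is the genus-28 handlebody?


A genus-g handlebody deformation retracts to a wedge of g circles.
chi(vee_g S^1) = 1 - g.
chi(H_28) = 1 - 28 = -27

-27


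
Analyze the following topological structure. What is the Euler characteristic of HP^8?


HP^8 has one cell in each dimension 0, 4, ..., 4*8 (8+1 cells, all even-dim).
chi = 8 + 1 = 9

9


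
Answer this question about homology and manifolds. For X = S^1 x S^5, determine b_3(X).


Each S^d has Poincare polynomial 1 + t^d.
The product S^1 x S^5 has Poincare polynomial prod(1+t^d_i).
Expanding: b_0=1, b_1=1, b_5=1, b_6=1.
b_3 = 0

0


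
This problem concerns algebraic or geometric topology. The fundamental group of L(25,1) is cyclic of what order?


pi_1(L(p,q)) = Z/pZ for any q coprime to p.
|pi_1(L(25,1))| = 25

25


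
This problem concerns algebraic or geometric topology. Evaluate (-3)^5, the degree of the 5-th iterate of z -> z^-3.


deg(f) = -3. Degree is multiplicative: deg(f^5) = (deg f)^5.
deg(f^5) = (-3)^5 = -243

-243


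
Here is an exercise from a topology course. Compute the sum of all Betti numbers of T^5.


b_k(T^5) = C(5,k), so the sum over k is sum_k C(5,k) = 2^5.
Total = 2^5 = 32

32


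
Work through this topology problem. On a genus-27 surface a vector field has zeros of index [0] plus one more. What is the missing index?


Poincare-Hopf: sum of indices = chi(M).
chi(Sigma_27) = 2 - 2*27 = -52.
Sum of known indices = 0.
x = chi - (sum known) = -52 - (0) = -52

-52


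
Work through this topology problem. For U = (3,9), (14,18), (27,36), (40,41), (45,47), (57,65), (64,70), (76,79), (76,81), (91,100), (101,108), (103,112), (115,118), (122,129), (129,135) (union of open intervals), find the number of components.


Sort and merge overlapping open intervals.
Merged: (3,9), (14,18), (27,36), (40,41), (45,47), (57,70), (76,81), (91,100), (101,112), (115,118), (122,129), (129,135).
Number of components = 12

12


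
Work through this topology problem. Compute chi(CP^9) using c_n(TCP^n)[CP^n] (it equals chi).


For any closed oriented manifold, <e(TM),[M]> = chi(M).
chi(CP^9) = 9+1 = 10

10


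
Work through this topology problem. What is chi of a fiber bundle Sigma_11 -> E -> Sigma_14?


For a fiber bundle F -> E -> B (with CW structure): chi(E) = chi(B) * chi(F).
chi(Sigma_14) = -26, chi(Sigma_11) = -20.
chi(E) = (-26) * (-20) = 520

520


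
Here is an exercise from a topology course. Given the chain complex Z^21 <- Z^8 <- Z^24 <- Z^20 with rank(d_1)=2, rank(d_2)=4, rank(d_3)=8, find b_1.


rank H_k = rank(ker d_k) - rank(im d_{k+1}).
rank(ker d_1) = rank(C_1) - rank(d_1) = 8 - 2 = 6.
rank(im d_{1+1}) = 4.
rank H_1 = 6 - 4 = 2

2


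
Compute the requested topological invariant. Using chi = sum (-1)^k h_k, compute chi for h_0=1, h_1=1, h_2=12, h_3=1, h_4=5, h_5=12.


Handles of index k contribute (-1)^k to chi (same as CW cells).
chi = (1) + (-1) + (12) + (-1) + (5) + (-12) = 4

4


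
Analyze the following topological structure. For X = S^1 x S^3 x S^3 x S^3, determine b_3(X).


Each S^d has Poincare polynomial 1 + t^d.
The product S^1 x S^3 x S^3 x S^3 has Poincare polynomial prod(1+t^d_i).
Expanding: b_0=1, b_1=1, b_3=3, b_4=3, b_6=3, b_7=3, b_9=1, b_10=1.
b_3 = 3

3


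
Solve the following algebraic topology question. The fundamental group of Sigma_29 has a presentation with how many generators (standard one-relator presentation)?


Standard presentation: pi_1(Sigma_g) = <a_1,b_1,...,a_g,b_g | [a_1,b_1]...[a_g,b_g] = 1>.
Number of generators = 2g = 2*29 = 58

58


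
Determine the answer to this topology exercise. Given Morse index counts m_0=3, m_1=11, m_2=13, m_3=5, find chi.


Morse theory: chi(M) = sum_k (-1)^k m_k where m_k = #(index-k critical points).
= (3) + (-11) + (13) + (-5) = 0

0


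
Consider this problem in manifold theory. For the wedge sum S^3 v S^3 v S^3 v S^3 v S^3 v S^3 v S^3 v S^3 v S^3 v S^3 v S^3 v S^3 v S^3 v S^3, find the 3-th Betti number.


For a wedge of spheres, H_k (k>0) is free on one generator per sphere of dimension k.
Spheres of dimension 3: count = 14.
b_3 = 14

14


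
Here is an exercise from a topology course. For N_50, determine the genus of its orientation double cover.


chi(N_50) = 2 - 50 = -48.
Double cover: chi(Sigma_g) = 2 * chi(N_50) = 2*(-48) = -96.
2 - 2g = -96, so g = (2 - (-96))/2 = 98/2 = 49

49


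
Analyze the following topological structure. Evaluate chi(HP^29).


HP^29 has one cell in each dimension 0, 4, ..., 4*29 (29+1 cells, all even-dim).
chi = 29 + 1 = 30

30


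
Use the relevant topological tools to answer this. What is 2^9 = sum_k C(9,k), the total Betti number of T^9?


b_k(T^9) = C(9,k), so the sum over k is sum_k C(9,k) = 2^9.
Total = 2^9 = 512

512


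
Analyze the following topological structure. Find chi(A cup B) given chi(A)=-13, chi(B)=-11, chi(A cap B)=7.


chi(A cup B) = chi(A) + chi(B) - chi(A cap B)
= -13 + (-11) - (7)
= -31

-31


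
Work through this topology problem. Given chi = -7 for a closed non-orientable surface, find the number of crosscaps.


chi = 2 - k for closed non-orientable surfaces with k crosscaps.
-7 = 2 - k
k = 2 - (-7) = 9

9


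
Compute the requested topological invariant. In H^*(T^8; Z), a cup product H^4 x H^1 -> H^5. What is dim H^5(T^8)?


Cup product: H^p x H^q -> H^{p+q}; here p+q = 4+1 = 5.
rank H^k(T^n) = C(n,k).
C(8,5) = 56

56


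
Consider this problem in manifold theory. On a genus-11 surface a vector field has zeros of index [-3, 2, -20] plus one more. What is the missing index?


Poincare-Hopf: sum of indices = chi(M).
chi(Sigma_11) = 2 - 2*11 = -20.
Sum of known indices = -21.
x = chi - (sum known) = -20 - (-21) = 1

1


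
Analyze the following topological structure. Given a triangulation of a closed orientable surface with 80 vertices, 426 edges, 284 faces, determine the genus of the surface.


chi = V - E + F = 80 - 426 + 284 = -62
For orientable closed surface: chi = 2 - 2g, so g = (2 - chi)/2.
g = (2 - (-62)) / 2 = 64 / 2 = 32

32


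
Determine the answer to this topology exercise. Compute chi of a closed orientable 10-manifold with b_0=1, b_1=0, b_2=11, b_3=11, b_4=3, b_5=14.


By Poincare duality b_k = b_{10-k}, so full Betti numbers: b_0=1, b_1=0, b_2=11, b_3=11, b_4=3, b_5=14, b_6=3, b_7=11, b_8=11, b_9=0, b_10=1.
chi = sum (-1)^k b_k = -6

-6


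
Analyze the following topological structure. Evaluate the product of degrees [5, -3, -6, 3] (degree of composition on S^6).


Degree is multiplicative: deg(composition) = product of degrees.
= (5) * (-3) * (-6) * (3) = 270

270


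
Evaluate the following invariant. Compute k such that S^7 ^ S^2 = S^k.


S^m ^ S^n = S^{m+n}.
k = 7 + 2 = 9

9


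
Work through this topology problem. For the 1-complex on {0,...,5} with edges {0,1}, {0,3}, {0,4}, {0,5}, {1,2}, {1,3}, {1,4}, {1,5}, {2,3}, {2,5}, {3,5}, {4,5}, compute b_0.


Run DFS/union-find over 6 vertices.
V = 6, E = 12.
Number of components = 1

1


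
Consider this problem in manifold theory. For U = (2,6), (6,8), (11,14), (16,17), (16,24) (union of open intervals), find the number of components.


Sort and merge overlapping open intervals.
Merged: (2,6), (6,8), (11,14), (16,24).
Number of components = 4

4


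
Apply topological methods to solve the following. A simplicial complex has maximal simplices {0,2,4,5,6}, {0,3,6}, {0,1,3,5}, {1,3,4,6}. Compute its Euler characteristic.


Enumerate all faces; f-vector: f_0=7, f_1=19, f_2=19, f_3=7, f_4=1.
chi = sum (-1)^k f_k = 1

1


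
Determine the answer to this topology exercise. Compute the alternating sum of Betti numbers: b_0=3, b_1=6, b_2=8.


chi = sum_k (-1)^k b_k.
= (3) + (-6) + (8)
= 5

5


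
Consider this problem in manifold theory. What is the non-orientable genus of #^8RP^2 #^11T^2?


Since a >= 1, the sum is non-orientable; each T^2 can be replaced by RP^2 # RP^2 (since T^2#RP^2 = 3RP^2).
Total crosscaps k = 8 + 2*11 = 30.
Check via chi: chi = 8*1 + 11*0 - (8+11-1)*2 = -28 = 2 - k = -28. Consistent.

30


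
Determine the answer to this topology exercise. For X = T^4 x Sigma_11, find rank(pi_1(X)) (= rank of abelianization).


pi_1(A x B) = pi_1(A) x pi_1(B); rank of abelianization = b_1.
b_1(T^4) = 4, b_1(Sigma_11) = 2*11 = 22.
b_1(product) = 4 + 22 = 26

26


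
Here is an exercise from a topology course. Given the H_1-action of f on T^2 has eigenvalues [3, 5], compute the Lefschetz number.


For a torus self-map: L(f) = det(I - A) where A acts on H_1.
L(f) = (1-3) * (1-5) = -2 * -4 = 8

8


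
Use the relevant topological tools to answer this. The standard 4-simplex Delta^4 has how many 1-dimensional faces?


Delta^4 has 4+1 vertices. A 1-face is a choice of 1+1 vertices.
f_1 = C(4+1, 1+1) = C(5,2) = 10

10


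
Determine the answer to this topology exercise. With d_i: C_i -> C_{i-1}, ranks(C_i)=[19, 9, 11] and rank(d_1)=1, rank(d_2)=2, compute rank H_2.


rank H_k = rank(ker d_k) - rank(im d_{k+1}).
rank(ker d_2) = rank(C_2) - rank(d_2) = 11 - 2 = 9.
rank(im d_{2+1}) = 0.
rank H_2 = 9 - 0 = 9

9


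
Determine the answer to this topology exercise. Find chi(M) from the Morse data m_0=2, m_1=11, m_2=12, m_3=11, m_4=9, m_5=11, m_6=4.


Morse theory: chi(M) = sum_k (-1)^k m_k where m_k = #(index-k critical points).
= (2) + (-11) + (12) + (-11) + (9) + (-11) + (4) = -6

-6


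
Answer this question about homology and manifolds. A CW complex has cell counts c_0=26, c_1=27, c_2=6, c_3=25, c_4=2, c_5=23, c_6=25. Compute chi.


chi = sum_k (-1)^k c_k.
= (-1)^0*26 + (-1)^1*27 + (-1)^2*6 + (-1)^3*25 + (-1)^4*2 + (-1)^5*23 + (-1)^6*25
= (26) + (-27) + (6) + (-25) + (2) + (-23) + (25)
= -16

-16


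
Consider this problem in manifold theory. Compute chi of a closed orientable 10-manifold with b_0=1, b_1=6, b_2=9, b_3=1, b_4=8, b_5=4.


By Poincare duality b_k = b_{10-k}, so full Betti numbers: b_0=1, b_1=6, b_2=9, b_3=1, b_4=8, b_5=4, b_6=8, b_7=1, b_8=9, b_9=6, b_10=1.
chi = sum (-1)^k b_k = 18

18


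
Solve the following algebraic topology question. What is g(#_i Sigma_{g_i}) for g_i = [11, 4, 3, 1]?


Genus is additive under connected sum of orientable surfaces.
g = 11 + 4 + 3 + 1 = 19

19


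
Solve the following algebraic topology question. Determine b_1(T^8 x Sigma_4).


pi_1(A x B) = pi_1(A) x pi_1(B); rank of abelianization = b_1.
b_1(T^8) = 8, b_1(Sigma_4) = 2*4 = 8.
b_1(product) = 8 + 8 = 16

16


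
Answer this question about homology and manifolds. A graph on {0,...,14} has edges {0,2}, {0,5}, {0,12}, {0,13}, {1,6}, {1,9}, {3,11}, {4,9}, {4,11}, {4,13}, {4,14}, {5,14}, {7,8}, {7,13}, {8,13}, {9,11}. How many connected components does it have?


Run DFS/union-find over 15 vertices.
V = 15, E = 16.
Number of components = 2

2


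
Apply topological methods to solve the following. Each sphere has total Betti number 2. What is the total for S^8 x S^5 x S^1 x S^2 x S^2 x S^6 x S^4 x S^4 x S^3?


Total Betti number is multiplicative under products.
Each S^d (d>=1) has total Betti number 2.
There are 9 sphere factors.
Total = 2^9 = 512

512


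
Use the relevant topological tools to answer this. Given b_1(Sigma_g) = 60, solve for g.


For a closed orientable surface: b_1 = 2g.
60 = 2g
g = 60 / 2 = 30

30


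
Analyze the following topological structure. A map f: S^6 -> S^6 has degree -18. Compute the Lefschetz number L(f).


On S^6: L(f) = tr(f_0*) + (-1)^6 tr(f_6*) = 1 + (-1)^6 * deg(f).
L(f) = 1 + (-1)^6 * -18 = 1 + -18 = -17

-17


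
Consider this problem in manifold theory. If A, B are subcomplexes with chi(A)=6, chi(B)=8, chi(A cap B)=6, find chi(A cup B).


chi(A cup B) = chi(A) + chi(B) - chi(A cap B)
= 6 + (8) - (6)
= 8

8


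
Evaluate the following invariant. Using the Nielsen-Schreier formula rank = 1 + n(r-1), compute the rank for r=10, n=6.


Nielsen-Schreier: an index-n subgroup of F_r is free of rank 1 + n(r-1).
Equivalently: chi(cover) = n*chi(base); chi(vee_r S^1) = 1 - 10 = -9.
chi(E) = 6*(-9) = -54; rank = 1 - chi(E) = 1 - (-54) = 55.
rank = 1 + 6*(10-1) = 1 + 54 = 55

55


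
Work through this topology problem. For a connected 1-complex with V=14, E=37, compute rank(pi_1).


For a connected graph: rank(pi_1) = b_1 = E - V + 1 = 1 - chi.
chi = V - E = 14 - 37 = -23.
rank = 1 - (-23) = 37 - 14 + 1 = 24

24


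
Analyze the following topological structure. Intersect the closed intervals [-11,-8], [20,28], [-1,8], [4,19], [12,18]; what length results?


Intersection = [max(a_i), min(b_i)] = [20, -8].
Since 20 > -8, the intersection is empty.
Length = 0

0


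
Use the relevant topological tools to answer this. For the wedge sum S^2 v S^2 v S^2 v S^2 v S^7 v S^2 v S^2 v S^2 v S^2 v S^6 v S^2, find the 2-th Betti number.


For a wedge of spheres, H_k (k>0) is free on one generator per sphere of dimension k.
Spheres of dimension 2: count = 9.
b_2 = 9

9


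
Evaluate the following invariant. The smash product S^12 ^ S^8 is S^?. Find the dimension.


S^m ^ S^n = S^{m+n}.
k = 12 + 8 = 20

20


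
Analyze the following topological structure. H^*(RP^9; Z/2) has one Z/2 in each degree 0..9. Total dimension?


H^k(RP^9; Z/2) = Z/2 for each 0 <= k <= 9.
Total dimension = 9 + 1 = 10

10


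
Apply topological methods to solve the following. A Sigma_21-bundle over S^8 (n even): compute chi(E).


chi(S^8) = 2 (n even), chi(Sigma_21) = 2 - 2*21 = -40.
chi(E) = 2 * (-40) = -80

-80


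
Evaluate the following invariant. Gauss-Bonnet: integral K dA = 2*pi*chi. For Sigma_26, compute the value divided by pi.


Gauss-Bonnet: integral K dA = 2*pi*chi(M).
chi(Sigma_26) = 2 - 2*26 = -50.
(integral K dA)/pi = 2*chi = 2*(-50) = -100

-100


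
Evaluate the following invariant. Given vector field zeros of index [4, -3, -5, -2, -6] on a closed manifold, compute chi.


Poincare-Hopf: chi(M) = sum of indices of zeros.
chi = (4) + (-3) + (-5) + (-2) + (-6) = -12

-12


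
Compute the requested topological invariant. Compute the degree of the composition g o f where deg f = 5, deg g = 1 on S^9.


Degree is multiplicative under composition: deg(g o f) = deg(g) * deg(f).
= 1 * 5 = 5

5


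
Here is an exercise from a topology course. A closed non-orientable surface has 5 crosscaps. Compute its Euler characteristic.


For a non-orientable closed surface with k crosscaps: chi = 2 - k.
Here k = 5.
chi = 2 - 5 = -3

-3


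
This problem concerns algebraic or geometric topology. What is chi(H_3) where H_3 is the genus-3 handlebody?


A genus-g handlebody deformation retracts to a wedge of g circles.
chi(vee_g S^1) = 1 - g.
chi(H_3) = 1 - 3 = -2

-2


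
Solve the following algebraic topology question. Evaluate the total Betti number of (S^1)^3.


b_k(T^3) = C(3,k), so the sum over k is sum_k C(3,k) = 2^3.
Total = 2^3 = 8

8


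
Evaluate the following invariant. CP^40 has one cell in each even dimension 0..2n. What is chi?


CP^40 has one cell in each even dimension 0, 2, ..., 2*40 (40+1 cells total).
All cells are even-dimensional, so chi = number of cells.
chi = 40 + 1 = 41

41


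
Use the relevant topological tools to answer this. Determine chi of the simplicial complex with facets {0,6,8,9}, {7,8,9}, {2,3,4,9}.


Enumerate all faces; f-vector: f_0=8, f_1=14, f_2=9, f_3=2.
chi = sum (-1)^k f_k = 1

1


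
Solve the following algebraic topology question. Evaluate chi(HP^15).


HP^15 has one cell in each dimension 0, 4, ..., 4*15 (15+1 cells, all even-dim).
chi = 15 + 1 = 16

16


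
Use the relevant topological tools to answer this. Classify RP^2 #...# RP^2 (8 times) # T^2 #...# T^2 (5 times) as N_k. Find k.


Since a >= 1, the sum is non-orientable; each T^2 can be replaced by RP^2 # RP^2 (since T^2#RP^2 = 3RP^2).
Total crosscaps k = 8 + 2*5 = 18.
Check via chi: chi = 8*1 + 5*0 - (8+5-1)*2 = -16 = 2 - k = -16. Consistent.

18


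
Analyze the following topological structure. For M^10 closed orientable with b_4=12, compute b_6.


Poincare duality for closed orientable n-manifolds: b_k = b_{n-k}.
Here n = 10, so b_6 = b_4 = 12

12


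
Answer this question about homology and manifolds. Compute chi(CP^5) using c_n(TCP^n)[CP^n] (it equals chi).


For any closed oriented manifold, <e(TM),[M]> = chi(M).
chi(CP^5) = 5+1 = 6

6


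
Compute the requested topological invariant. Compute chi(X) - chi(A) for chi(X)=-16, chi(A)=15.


Relative Euler characteristic: chi(X, A) = chi(X) - chi(A).
= -16 - (15) = -31

-31


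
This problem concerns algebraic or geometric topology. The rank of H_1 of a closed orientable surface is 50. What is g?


For a closed orientable surface: b_1 = 2g.
50 = 2g
g = 50 / 2 = 25

25


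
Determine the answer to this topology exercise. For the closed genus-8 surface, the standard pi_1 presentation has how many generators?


Standard presentation: pi_1(Sigma_g) = <a_1,b_1,...,a_g,b_g | [a_1,b_1]...[a_g,b_g] = 1>.
Number of generators = 2g = 2*8 = 16

16


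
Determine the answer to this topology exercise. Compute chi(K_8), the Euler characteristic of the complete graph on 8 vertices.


K_8: V = 8, E = C(8,2) = 28.
chi = V - E = 8 - 28 = -20

-20


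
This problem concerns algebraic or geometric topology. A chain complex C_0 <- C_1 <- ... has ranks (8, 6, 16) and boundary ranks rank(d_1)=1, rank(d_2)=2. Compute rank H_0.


rank H_k = rank(ker d_k) - rank(im d_{k+1}).
rank(ker d_0) = rank(C_0) - rank(d_0) = 8 - 0 = 8.
rank(im d_{0+1}) = 1.
rank H_0 = 8 - 1 = 7

7


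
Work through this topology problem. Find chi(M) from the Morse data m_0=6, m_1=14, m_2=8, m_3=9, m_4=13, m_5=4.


Morse theory: chi(M) = sum_k (-1)^k m_k where m_k = #(index-k critical points).
= (6) + (-14) + (8) + (-9) + (13) + (-4) = 0

0


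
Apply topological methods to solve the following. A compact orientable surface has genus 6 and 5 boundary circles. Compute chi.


For a compact orientable surface with genus g and b boundary components: chi = 2 - 2g - b.
chi = 2 - 2*6 - 5 = 2 - 12 - 5 = -15

-15


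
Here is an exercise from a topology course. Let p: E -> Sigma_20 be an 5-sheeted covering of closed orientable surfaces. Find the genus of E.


For an n-sheeted cover: chi(E) = n * chi(B).
chi(Sigma_20) = 2 - 2*20 = -38.
chi(E) = 5 * (-38) = -190.
genus(E) = (2 - chi(E))/2 = (2 - (-190))/2 = 192/2 = 96

96


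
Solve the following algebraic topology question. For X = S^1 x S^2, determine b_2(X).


Each S^d has Poincare polynomial 1 + t^d.
The product S^1 x S^2 has Poincare polynomial prod(1+t^d_i).
Expanding: b_0=1, b_1=1, b_2=1, b_3=1.
b_2 = 1

1


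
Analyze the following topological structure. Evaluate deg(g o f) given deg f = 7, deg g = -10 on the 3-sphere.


Degree is multiplicative under composition: deg(g o f) = deg(g) * deg(f).
= -10 * 7 = -70

-70


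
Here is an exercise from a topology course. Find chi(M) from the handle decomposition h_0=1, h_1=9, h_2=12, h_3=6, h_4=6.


Handles of index k contribute (-1)^k to chi (same as CW cells).
chi = (1) + (-9) + (12) + (-6) + (6) = 4

4


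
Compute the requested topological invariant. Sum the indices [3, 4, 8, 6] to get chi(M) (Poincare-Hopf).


Poincare-Hopf: chi(M) = sum of indices of zeros.
chi = (3) + (4) + (8) + (6) = 21

21


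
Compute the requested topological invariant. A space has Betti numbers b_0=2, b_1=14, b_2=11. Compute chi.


chi = sum_k (-1)^k b_k.
= (2) + (-14) + (11)
= -1

-1


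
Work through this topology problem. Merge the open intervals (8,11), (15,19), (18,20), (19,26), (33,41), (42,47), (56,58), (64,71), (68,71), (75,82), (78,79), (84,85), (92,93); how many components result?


Sort and merge overlapping open intervals.
Merged: (8,11), (15,26), (33,41), (42,47), (56,58), (64,71), (75,82), (84,85), (92,93).
Number of components = 9

9


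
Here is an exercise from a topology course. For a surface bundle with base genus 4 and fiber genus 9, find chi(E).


For a fiber bundle F -> E -> B (with CW structure): chi(E) = chi(B) * chi(F).
chi(Sigma_4) = -6, chi(Sigma_9) = -16.
chi(E) = (-6) * (-16) = 96

96


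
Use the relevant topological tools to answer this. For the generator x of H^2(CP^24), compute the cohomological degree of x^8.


|x| = 2 in H^*(CP^n).
|x^8| = 8 * |x| = 8 * 2 = 16

16


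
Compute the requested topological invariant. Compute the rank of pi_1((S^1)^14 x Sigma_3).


pi_1(A x B) = pi_1(A) x pi_1(B); rank of abelianization = b_1.
b_1(T^14) = 14, b_1(Sigma_3) = 2*3 = 6.
b_1(product) = 14 + 6 = 20

20


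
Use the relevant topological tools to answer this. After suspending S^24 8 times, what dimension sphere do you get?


Each suspension raises dimension by 1: Sigma S^n = S^{n+1}.
Sigma^8 S^24 = S^{24+8} = S^32

32


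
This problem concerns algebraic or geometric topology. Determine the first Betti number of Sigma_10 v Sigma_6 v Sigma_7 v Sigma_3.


For a wedge X v Y: reduced H_k(X v Y) = H_k(X) + H_k(Y).
Each Sigma_g contributes b_1 = 2g.
b_1 = 20 + 12 + 14 + 6 = 52

52


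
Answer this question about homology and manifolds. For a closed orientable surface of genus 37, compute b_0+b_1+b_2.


For Sigma_37: b_0 = 1, b_1 = 2g = 74, b_2 = 1.
Total = 1 + 74 + 1 = 76

76


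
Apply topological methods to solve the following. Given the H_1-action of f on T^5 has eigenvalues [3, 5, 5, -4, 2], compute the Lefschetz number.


For a torus self-map: L(f) = det(I - A) where A acts on H_1.
L(f) = (1-3) * (1-5) * (1-5) * (1--4) * (1-2) = -2 * -4 * -4 * 5 * -1 = 160

160


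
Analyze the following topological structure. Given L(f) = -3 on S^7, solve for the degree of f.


L(f) = 1 + (-1)^7 deg(f) on S^7.
-3 = 1 + (-1)^7 * deg(f)
(-1)^7 * deg(f) = -4
deg(f) = 4

4


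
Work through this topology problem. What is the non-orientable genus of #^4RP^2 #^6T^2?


Since a >= 1, the sum is non-orientable; each T^2 can be replaced by RP^2 # RP^2 (since T^2#RP^2 = 3RP^2).
Total crosscaps k = 4 + 2*6 = 16.
Check via chi: chi = 4*1 + 6*0 - (4+6-1)*2 = -14 = 2 - k = -14. Consistent.

16


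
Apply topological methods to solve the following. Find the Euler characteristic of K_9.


K_9: V = 9, E = C(9,2) = 36.
chi = V - E = 9 - 36 = -27

-27


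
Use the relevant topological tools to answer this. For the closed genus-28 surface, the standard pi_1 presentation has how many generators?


Standard presentation: pi_1(Sigma_g) = <a_1,b_1,...,a_g,b_g | [a_1,b_1]...[a_g,b_g] = 1>.
Number of generators = 2g = 2*28 = 56

56


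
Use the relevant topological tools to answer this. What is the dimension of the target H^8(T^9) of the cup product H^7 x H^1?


Cup product: H^p x H^q -> H^{p+q}; here p+q = 7+1 = 8.
rank H^k(T^n) = C(n,k).
C(9,8) = 9

9


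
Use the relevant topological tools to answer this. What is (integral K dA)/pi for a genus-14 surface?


Gauss-Bonnet: integral K dA = 2*pi*chi(M).
chi(Sigma_14) = 2 - 2*14 = -26.
(integral K dA)/pi = 2*chi = 2*(-26) = -52

-52


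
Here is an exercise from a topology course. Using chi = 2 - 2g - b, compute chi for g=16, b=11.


For a compact orientable surface with genus g and b boundary components: chi = 2 - 2g - b.
chi = 2 - 2*16 - 11 = 2 - 32 - 11 = -41

-41


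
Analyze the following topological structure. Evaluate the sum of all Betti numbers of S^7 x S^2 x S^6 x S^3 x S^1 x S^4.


Total Betti number is multiplicative under products.
Each S^d (d>=1) has total Betti number 2.
There are 6 sphere factors.
Total = 2^6 = 64

64


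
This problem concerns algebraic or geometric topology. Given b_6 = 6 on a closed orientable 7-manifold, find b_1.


Poincare duality for closed orientable n-manifolds: b_k = b_{n-k}.
Here n = 7, so b_1 = b_6 = 6

6


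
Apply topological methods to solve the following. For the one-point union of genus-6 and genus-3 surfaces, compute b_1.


For a wedge: H_1(A v B) = H_1(A) + H_1(B).
b_1(Sigma_6) = 12, b_1(Sigma_3) = 6.
b_1 = 12 + 6 = 18

18


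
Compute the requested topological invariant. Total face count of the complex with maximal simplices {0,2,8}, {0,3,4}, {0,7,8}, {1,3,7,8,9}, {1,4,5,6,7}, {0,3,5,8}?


Each maximal simplex on m vertices has 2^m - 1 nonempty faces.
Take the union (dedupe shared faces).
Total distinct faces = 79

79


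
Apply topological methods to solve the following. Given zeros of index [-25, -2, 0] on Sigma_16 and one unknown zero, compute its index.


Poincare-Hopf: sum of indices = chi(M).
chi(Sigma_16) = 2 - 2*16 = -30.
Sum of known indices = -27.
x = chi - (sum known) = -30 - (-27) = -3

-3


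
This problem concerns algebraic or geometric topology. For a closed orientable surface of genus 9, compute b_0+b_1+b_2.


For Sigma_9: b_0 = 1, b_1 = 2g = 18, b_2 = 1.
Total = 1 + 18 + 1 = 20

20


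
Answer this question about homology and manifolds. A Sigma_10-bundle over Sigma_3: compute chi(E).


For a fiber bundle F -> E -> B (with CW structure): chi(E) = chi(B) * chi(F).
chi(Sigma_3) = -4, chi(Sigma_10) = -18.
chi(E) = (-4) * (-18) = 72

72
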